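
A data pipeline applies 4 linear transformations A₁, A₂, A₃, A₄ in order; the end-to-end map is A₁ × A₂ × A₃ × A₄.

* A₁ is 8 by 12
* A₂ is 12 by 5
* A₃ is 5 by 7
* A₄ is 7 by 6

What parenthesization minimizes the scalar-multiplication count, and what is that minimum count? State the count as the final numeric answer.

930

Adjacent pairs: A₁A₂ = 8·12·5 = 480; A₂A₃ = 12·5·7 = 420; A₃A₄ = 5·7·6 = 210.
Length 3: A₁..A₃: k=1: 0+420+8·12·7=1092; k=2: 480+0+8·5·7=760 → min 760 | A₂..A₄: k=2: 0+210+12·5·6=570; k=3: 420+0+12·7·6=924 → min 570.
Length 4: A₁..A₄: k=1: 0+570+8·12·6=1146; k=2: 480+210+8·5·6=930; k=3: 760+0+8·7·6=1096 → min 930.
Optimal parenthesization: ((A₁ × A₂) × (A₃ × A₄)) with cost 930.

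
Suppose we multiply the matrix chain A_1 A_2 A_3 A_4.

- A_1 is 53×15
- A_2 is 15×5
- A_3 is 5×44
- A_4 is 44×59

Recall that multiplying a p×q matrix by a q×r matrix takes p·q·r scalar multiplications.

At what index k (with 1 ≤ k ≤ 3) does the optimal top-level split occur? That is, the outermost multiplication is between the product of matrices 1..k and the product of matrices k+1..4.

2

Adjacent pairs: A_1A_2 = 53·15·5 = 3975; A_2A_3 = 15·5·44 = 3300; A_3A_4 = 5·44·59 = 12980.
Length 3: A_1..A_3: k=1: 0+3300+53·15·44=38280; k=2: 3975+0+53·5·44=15635 → min 15635 | A_2..A_4: k=2: 0+12980+15·5·59=17405; k=3: 3300+0+15·44·59=42240 → min 17405.
Top-level splits: k=1: (A_1..A_1)·(A_2..A_4) → 0+17405+53·15·59 = 64310; k=2: (A_1..A_2)·(A_3..A_4) → 3975+12980+53·5·59 = 32590; k=3: (A_1..A_3)·(A_4..A_4) → 15635+0+53·44·59 = 153223.
Best split is after A_2, i.e. k = 2.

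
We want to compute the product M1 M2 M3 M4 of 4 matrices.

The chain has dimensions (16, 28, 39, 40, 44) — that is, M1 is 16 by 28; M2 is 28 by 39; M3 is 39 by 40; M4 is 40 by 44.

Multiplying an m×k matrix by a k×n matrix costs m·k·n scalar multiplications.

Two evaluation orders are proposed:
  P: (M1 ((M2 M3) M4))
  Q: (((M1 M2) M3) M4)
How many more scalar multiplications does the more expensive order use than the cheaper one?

42080

Order P = (M1 ((M2 M3) M4)): (M2 M3): 28×39 by 39×40 → 28×40, cost 28·39·40 = 43680; ((M2 M3) M4): 28×40 by 40×44 → 28×44, cost 28·40·44 = 49280; cumulative 92960; (M1 ((M2 M3) M4)): 16×28 by 28×44 → 16×44, cost 16·28·44 = 19712; cumulative 112672. Total 112672.
Order Q = (((M1 M2) M3) M4): (M1 M2): 16×28 by 28×39 → 16×39, cost 16·28·39 = 17472; ((M1 M2) M3): 16×39 by 39×40 → 16×40, cost 16·39·40 = 24960; cumulative 42432; (((M1 M2) M3) M4): 16×40 by 40×44 → 16×44, cost 16·40·44 = 28160; cumulative 70592. Total 70592.
Difference: |112672 − 70592| = 42080.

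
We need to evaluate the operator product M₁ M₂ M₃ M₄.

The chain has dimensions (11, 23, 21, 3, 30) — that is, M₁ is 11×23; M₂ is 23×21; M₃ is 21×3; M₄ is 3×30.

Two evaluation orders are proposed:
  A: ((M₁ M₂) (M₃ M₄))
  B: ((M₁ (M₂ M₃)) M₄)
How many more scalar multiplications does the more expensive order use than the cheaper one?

Order A = ((M₁ M₂) (M₃ M₄)): (M₁ M₂): 11×23 by 23×21 → 11×21, cost 11·23·21 = 5313; (M₃ M₄): 21×3 by 3×30 → 21×30, cost 21·3·30 = 1890; ((M₁ M₂) (M₃ M₄)): 11×21 by 21×30 → 11×30, cost 11·21·30 = 6930; cumulative 14133. Total 14133.
Order B = ((M₁ (M₂ M₃)) M₄): (M₂ M₃): 23×21 by 21×3 → 23×3, cost 23·21·3 = 1449; (M₁ (M₂ M₃)): 11×23 by 23×3 → 11×3, cost 11·23·3 = 759; cumulative 2208; ((M₁ (M₂ M₃)) M₄): 11×3 by 3×30 → 11×30, cost 11·3·30 = 990; cumulative 3198. Total 3198.
Difference: |14133 − 3198| = 10935.

10935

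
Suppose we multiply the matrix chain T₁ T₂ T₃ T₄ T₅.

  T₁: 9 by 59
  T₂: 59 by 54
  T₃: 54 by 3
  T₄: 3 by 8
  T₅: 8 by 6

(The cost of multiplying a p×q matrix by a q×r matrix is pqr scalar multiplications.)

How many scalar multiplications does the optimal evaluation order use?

11457

Adjacent pairs: T₁T₂ = 9·59·54 = 28674; T₂T₃ = 59·54·3 = 9558; T₃T₄ = 54·3·8 = 1296; T₄T₅ = 3·8·6 = 144.
Length 3: T₁..T₃: k=1: 0+9558+9·59·3=11151; k=2: 28674+0+9·54·3=30132 → min 11151 | T₂..T₄: k=2: 0+1296+59·54·8=26784; k=3: 9558+0+59·3·8=10974 → min 10974 | T₃..T₅: k=3: 0+144+54·3·6=1116; k=4: 1296+0+54·8·6=3888 → min 1116.
Length 4: T₁..T₄: k=1: 0+10974+9·59·8=15222; k=2: 28674+1296+9·54·8=33858; k=3: 11151+0+9·3·8=11367 → min 11367 | T₂..T₅: k=2: 0+1116+59·54·6=20232; k=3: 9558+144+59·3·6=10764; k=4: 10974+0+59·8·6=13806 → min 10764.
Length 5: T₁..T₅: k=1: 0+10764+9·59·6=13950; k=2: 28674+1116+9·54·6=32706; k=3: 11151+144+9·3·6=11457; k=4: 11367+0+9·8·6=11799 → min 11457.
Optimal order: ((T₁ (T₂ T₃)) (T₄ T₅)) with cost 11457.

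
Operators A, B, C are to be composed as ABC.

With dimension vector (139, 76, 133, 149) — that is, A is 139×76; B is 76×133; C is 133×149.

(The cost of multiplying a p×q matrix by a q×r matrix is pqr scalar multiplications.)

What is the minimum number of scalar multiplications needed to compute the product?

3080128

Order (A(BC)): (BC): 76×133 by 133×149 → 76×149, cost 76·133·149 = 1506092; (A(BC)): 139×76 by 76×149 → 139×149, cost 139·76·149 = 1574036; cumulative 3080128. Total 3080128.
Order ((AB)C): (AB): 139×76 by 76×133 → 139×133, cost 139·76·133 = 1405012; ((AB)C): 139×133 by 133×149 → 139×149, cost 139·133·149 = 2754563; cumulative 4159575. Total 4159575.
Minimum: 3080128.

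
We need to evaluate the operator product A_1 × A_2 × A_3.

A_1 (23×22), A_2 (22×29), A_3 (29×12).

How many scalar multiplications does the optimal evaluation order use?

Order (A_1 × (A_2 × A_3)): (A_2 × A_3): 22×29 by 29×12 → 22×12, cost 22·29·12 = 7656; (A_1 × (A_2 × A_3)): 23×22 by 22×12 → 23×12, cost 23·22·12 = 6072; cumulative 13728. Total 13728.
Order ((A_1 × A_2) × A_3): (A_1 × A_2): 23×22 by 22×29 → 23×29, cost 23·22·29 = 14674; ((A_1 × A_2) × A_3): 23×29 by 29×12 → 23×12, cost 23·29·12 = 8004; cumulative 22678. Total 22678.
Minimum: 13728.

13728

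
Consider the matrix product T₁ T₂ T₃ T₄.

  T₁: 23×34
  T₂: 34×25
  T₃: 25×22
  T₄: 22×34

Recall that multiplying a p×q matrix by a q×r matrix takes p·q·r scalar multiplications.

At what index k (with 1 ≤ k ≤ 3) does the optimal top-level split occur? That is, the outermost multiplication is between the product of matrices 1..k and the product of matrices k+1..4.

Adjacent pairs: T₁T₂ = 23·34·25 = 19550; T₂T₃ = 34·25·22 = 18700; T₃T₄ = 25·22·34 = 18700.
Length 3: T₁..T₃: k=1: 0+18700+23·34·22=35904; k=2: 19550+0+23·25·22=32200 → min 32200 | T₂..T₄: k=2: 0+18700+34·25·34=47600; k=3: 18700+0+34·22·34=44132 → min 44132.
Top-level splits: k=1: (T₁..T₁)·(T₂..T₄) → 0+44132+23·34·34 = 70720; k=2: (T₁..T₂)·(T₃..T₄) → 19550+18700+23·25·34 = 57800; k=3: (T₁..T₃)·(T₄..T₄) → 32200+0+23·22·34 = 49404.
Best split is after T₃, i.e. k = 3.

3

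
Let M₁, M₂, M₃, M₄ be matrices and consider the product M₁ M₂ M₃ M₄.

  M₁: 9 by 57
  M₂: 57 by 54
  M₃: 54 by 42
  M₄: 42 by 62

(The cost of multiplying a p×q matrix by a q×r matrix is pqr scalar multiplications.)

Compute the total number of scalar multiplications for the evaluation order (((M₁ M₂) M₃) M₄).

71550

(M₁ M₂): 9×57 by 57×54 → 9×54, cost 9·57·54 = 27702
((M₁ M₂) M₃): 9×54 by 54×42 → 9×42, cost 9·54·42 = 20412; cumulative 48114
(((M₁ M₂) M₃) M₄): 9×42 by 42×62 → 9×62, cost 9·42·62 = 23436; cumulative 71550
Total: 71550 scalar multiplications.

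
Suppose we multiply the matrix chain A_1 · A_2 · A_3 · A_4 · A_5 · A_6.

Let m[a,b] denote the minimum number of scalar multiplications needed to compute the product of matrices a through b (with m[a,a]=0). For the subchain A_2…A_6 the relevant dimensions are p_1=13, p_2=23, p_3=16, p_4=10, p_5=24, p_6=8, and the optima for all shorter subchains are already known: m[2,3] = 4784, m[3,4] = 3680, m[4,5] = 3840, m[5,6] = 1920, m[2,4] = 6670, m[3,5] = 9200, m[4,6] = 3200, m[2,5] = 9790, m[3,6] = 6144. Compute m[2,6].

m[2,6] = min over k∈[2,5] of m[2,k]+m[k+1,6]+p_{1}·p_k·p_{6}.
k=2: 0 + 6144 + 13·23·8 = 8536; k=3: 4784 + 3200 + 13·16·8 = 9648; k=4: 6670 + 1920 + 13·10·8 = 9630; k=5: 9790 + 0 + 13·24·8 = 12286.
Minimum: 8536 at k=2.

8536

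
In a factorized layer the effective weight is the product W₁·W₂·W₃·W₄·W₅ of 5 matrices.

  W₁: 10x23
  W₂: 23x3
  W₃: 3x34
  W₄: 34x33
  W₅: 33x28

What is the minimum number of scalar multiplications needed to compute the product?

Adjacent pairs: W₁W₂ = 10·23·3 = 690; W₂W₃ = 23·3·34 = 2346; W₃W₄ = 3·34·33 = 3366; W₄W₅ = 34·33·28 = 31416.
Length 3: W₁..W₃: k=1: 0+2346+10·23·34=10166; k=2: 690+0+10·3·34=1710 → min 1710 | W₂..W₄: k=2: 0+3366+23·3·33=5643; k=3: 2346+0+23·34·33=28152 → min 5643 | W₃..W₅: k=3: 0+31416+3·34·28=34272; k=4: 3366+0+3·33·28=6138 → min 6138.
Length 4: W₁..W₄: k=1: 0+5643+10·23·33=13233; k=2: 690+3366+10·3·33=5046; k=3: 1710+0+10·34·33=12930 → min 5046 | W₂..W₅: k=2: 0+6138+23·3·28=8070; k=3: 2346+31416+23·34·28=55658; k=4: 5643+0+23·33·28=26895 → min 8070.
Length 5: W₁..W₅: k=1: 0+8070+10·23·28=14510; k=2: 690+6138+10·3·28=7668; k=3: 1710+31416+10·34·28=42646; k=4: 5046+0+10·33·28=14286 → min 7668.
Optimal order: ((W₁·W₂)·((W₃·W₄)·W₅)) with cost 7668.

7668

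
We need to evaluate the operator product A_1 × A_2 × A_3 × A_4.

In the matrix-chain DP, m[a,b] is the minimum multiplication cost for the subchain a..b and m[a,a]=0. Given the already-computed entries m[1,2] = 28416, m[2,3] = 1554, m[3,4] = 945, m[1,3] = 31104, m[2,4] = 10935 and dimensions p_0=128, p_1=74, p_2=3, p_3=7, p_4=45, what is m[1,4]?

m[1,4] = min over k∈[1,3] of m[1,k]+m[k+1,4]+p_{0}·p_k·p_{4}.
k=1: 0 + 10935 + 128·74·45 = 437175; k=2: 28416 + 945 + 128·3·45 = 46641; k=3: 31104 + 0 + 128·7·45 = 71424.
Minimum: 46641 at k=2.

46641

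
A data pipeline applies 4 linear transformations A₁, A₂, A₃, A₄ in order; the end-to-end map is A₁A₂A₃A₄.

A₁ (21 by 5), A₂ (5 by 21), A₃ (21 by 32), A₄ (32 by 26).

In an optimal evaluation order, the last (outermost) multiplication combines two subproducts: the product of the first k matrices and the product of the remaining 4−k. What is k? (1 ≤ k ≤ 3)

1

Adjacent pairs: A₁A₂ = 21·5·21 = 2205; A₂A₃ = 5·21·32 = 3360; A₃A₄ = 21·32·26 = 17472.
Length 3: A₁..A₃: k=1: 0+3360+21·5·32=6720; k=2: 2205+0+21·21·32=16317 → min 6720 | A₂..A₄: k=2: 0+17472+5·21·26=20202; k=3: 3360+0+5·32·26=7520 → min 7520.
Top-level splits: k=1: (A₁..A₁)·(A₂..A₄) → 0+7520+21·5·26 = 10250; k=2: (A₁..A₂)·(A₃..A₄) → 2205+17472+21·21·26 = 31143; k=3: (A₁..A₃)·(A₄..A₄) → 6720+0+21·32·26 = 24192.
Best split is after A₁, i.e. k = 1.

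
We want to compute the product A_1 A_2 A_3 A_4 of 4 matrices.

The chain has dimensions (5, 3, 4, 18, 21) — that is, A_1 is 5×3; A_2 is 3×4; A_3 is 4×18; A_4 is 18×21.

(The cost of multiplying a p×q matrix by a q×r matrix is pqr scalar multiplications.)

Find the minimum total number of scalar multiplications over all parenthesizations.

1665

Adjacent pairs: A_1A_2 = 5·3·4 = 60; A_2A_3 = 3·4·18 = 216; A_3A_4 = 4·18·21 = 1512.
Length 3: A_1..A_3: k=1: 0+216+5·3·18=486; k=2: 60+0+5·4·18=420 → min 420 | A_2..A_4: k=2: 0+1512+3·4·21=1764; k=3: 216+0+3·18·21=1350 → min 1350.
Length 4: A_1..A_4: k=1: 0+1350+5·3·21=1665; k=2: 60+1512+5·4·21=1992; k=3: 420+0+5·18·21=2310 → min 1665.
Optimal order: (A_1 ((A_2 A_3) A_4)) with cost 1665.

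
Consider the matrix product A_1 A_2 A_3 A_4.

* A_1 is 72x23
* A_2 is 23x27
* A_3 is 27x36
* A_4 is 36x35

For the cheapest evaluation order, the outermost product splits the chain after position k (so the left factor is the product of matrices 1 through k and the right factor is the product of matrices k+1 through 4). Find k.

Adjacent pairs: A_1A_2 = 72·23·27 = 44712; A_2A_3 = 23·27·36 = 22356; A_3A_4 = 27·36·35 = 34020.
Length 3: A_1..A_3: k=1: 0+22356+72·23·36=81972; k=2: 44712+0+72·27·36=114696 → min 81972 | A_2..A_4: k=2: 0+34020+23·27·35=55755; k=3: 22356+0+23·36·35=51336 → min 51336.
Top-level splits: k=1: (A_1..A_1)·(A_2..A_4) → 0+51336+72·23·35 = 109296; k=2: (A_1..A_2)·(A_3..A_4) → 44712+34020+72·27·35 = 146772; k=3: (A_1..A_3)·(A_4..A_4) → 81972+0+72·36·35 = 172692.
Best split is after A_1, i.e. k = 1.

1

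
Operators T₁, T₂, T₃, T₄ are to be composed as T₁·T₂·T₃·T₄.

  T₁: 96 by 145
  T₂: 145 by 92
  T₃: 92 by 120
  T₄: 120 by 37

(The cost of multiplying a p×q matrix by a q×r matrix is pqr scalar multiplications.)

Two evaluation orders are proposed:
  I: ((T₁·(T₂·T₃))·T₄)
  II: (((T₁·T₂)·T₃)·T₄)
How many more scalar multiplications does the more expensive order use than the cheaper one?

930720

Order I = ((T₁·(T₂·T₃))·T₄): (T₂·T₃): 145×92 by 92×120 → 145×120, cost 145·92·120 = 1600800; (T₁·(T₂·T₃)): 96×145 by 145×120 → 96×120, cost 96·145·120 = 1670400; cumulative 3271200; ((T₁·(T₂·T₃))·T₄): 96×120 by 120×37 → 96×37, cost 96·120·37 = 426240; cumulative 3697440. Total 3697440.
Order II = (((T₁·T₂)·T₃)·T₄): (T₁·T₂): 96×145 by 145×92 → 96×92, cost 96·145·92 = 1280640; ((T₁·T₂)·T₃): 96×92 by 92×120 → 96×120, cost 96·92·120 = 1059840; cumulative 2340480; (((T₁·T₂)·T₃)·T₄): 96×120 by 120×37 → 96×37, cost 96·120·37 = 426240; cumulative 2766720. Total 2766720.
Difference: |3697440 − 2766720| = 930720.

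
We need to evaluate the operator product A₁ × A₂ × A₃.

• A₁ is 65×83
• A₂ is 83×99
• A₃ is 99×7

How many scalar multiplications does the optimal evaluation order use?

Order (A₁ × (A₂ × A₃)): (A₂ × A₃): 83×99 by 99×7 → 83×7, cost 83·99·7 = 57519; (A₁ × (A₂ × A₃)): 65×83 by 83×7 → 65×7, cost 65·83·7 = 37765; cumulative 95284. Total 95284.
Order ((A₁ × A₂) × A₃): (A₁ × A₂): 65×83 by 83×99 → 65×99, cost 65·83·99 = 534105; ((A₁ × A₂) × A₃): 65×99 by 99×7 → 65×7, cost 65·99·7 = 45045; cumulative 579150. Total 579150.
Minimum: 95284.

95284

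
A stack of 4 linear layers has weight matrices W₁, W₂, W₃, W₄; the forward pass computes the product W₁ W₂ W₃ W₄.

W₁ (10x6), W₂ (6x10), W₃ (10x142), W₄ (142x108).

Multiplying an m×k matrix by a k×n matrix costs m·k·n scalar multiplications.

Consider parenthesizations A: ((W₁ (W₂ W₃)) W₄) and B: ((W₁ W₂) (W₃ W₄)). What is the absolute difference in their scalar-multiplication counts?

5640

Order A = ((W₁ (W₂ W₃)) W₄): (W₂ W₃): 6×10 by 10×142 → 6×142, cost 6·10·142 = 8520; (W₁ (W₂ W₃)): 10×6 by 6×142 → 10×142, cost 10·6·142 = 8520; cumulative 17040; ((W₁ (W₂ W₃)) W₄): 10×142 by 142×108 → 10×108, cost 10·142·108 = 153360; cumulative 170400. Total 170400.
Order B = ((W₁ W₂) (W₃ W₄)): (W₁ W₂): 10×6 by 6×10 → 10×10, cost 10·6·10 = 600; (W₃ W₄): 10×142 by 142×108 → 10×108, cost 10·142·108 = 153360; ((W₁ W₂) (W₃ W₄)): 10×10 by 10×108 → 10×108, cost 10·10·108 = 10800; cumulative 164760. Total 164760.
Difference: |170400 − 164760| = 5640.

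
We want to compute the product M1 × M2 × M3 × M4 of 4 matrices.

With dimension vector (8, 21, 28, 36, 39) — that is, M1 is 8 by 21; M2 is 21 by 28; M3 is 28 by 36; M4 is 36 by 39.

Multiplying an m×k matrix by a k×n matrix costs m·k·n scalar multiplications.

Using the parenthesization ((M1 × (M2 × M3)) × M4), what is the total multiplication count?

38448

(M2 × M3): 21×28 by 28×36 → 21×36, cost 21·28·36 = 21168
(M1 × (M2 × M3)): 8×21 by 21×36 → 8×36, cost 8·21·36 = 6048; cumulative 27216
((M1 × (M2 × M3)) × M4): 8×36 by 36×39 → 8×39, cost 8·36·39 = 11232; cumulative 38448
Total: 38448 scalar multiplications.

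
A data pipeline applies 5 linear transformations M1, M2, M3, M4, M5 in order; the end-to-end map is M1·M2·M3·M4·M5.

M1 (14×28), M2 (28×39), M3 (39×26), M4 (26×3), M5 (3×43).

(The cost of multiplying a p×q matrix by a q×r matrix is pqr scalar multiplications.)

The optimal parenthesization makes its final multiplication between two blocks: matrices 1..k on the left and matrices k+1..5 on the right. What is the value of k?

Adjacent pairs: M1M2 = 14·28·39 = 15288; M2M3 = 28·39·26 = 28392; M3M4 = 39·26·3 = 3042; M4M5 = 26·3·43 = 3354.
Length 3: M1..M3: k=1: 0+28392+14·28·26=38584; k=2: 15288+0+14·39·26=29484 → min 29484 | M2..M4: k=2: 0+3042+28·39·3=6318; k=3: 28392+0+28·26·3=30576 → min 6318 | M3..M5: k=3: 0+3354+39·26·43=46956; k=4: 3042+0+39·3·43=8073 → min 8073.
Length 4: M1..M4: k=1: 0+6318+14·28·3=7494; k=2: 15288+3042+14·39·3=19968; k=3: 29484+0+14·26·3=30576 → min 7494 | M2..M5: k=2: 0+8073+28·39·43=55029; k=3: 28392+3354+28·26·43=63050; k=4: 6318+0+28·3·43=9930 → min 9930.
Top-level splits: k=1: (M1..M1)·(M2..M5) → 0+9930+14·28·43 = 26786; k=2: (M1..M2)·(M3..M5) → 15288+8073+14·39·43 = 46839; k=3: (M1..M3)·(M4..M5) → 29484+3354+14·26·43 = 48490; k=4: (M1..M4)·(M5..M5) → 7494+0+14·3·43 = 9300.
Best split is after M4, i.e. k = 4.

4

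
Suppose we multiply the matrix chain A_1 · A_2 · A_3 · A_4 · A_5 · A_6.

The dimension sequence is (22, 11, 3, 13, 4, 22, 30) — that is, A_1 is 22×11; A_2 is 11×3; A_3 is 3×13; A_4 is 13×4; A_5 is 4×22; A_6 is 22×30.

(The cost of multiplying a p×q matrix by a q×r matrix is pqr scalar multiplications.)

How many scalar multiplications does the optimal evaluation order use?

Adjacent pairs: A_1A_2 = 22·11·3 = 726; A_2A_3 = 11·3·13 = 429; A_3A_4 = 3·13·4 = 156; A_4A_5 = 13·4·22 = 1144; A_5A_6 = 4·22·30 = 2640.
Length 3: A_1..A_3: k=1: 0+429+22·11·13=3575; k=2: 726+0+22·3·13=1584 → min 1584 | A_2..A_4: k=2: 0+156+11·3·4=288; k=3: 429+0+11·13·4=1001 → min 288 | A_3..A_5: k=3: 0+1144+3·13·22=2002; k=4: 156+0+3·4·22=420 → min 420 | A_4..A_6: k=4: 0+2640+13·4·30=4200; k=5: 1144+0+13·22·30=9724 → min 4200.
Length 4: A_1..A_4: k=1: 0+288+22·11·4=1256; k=2: 726+156+22·3·4=1146; k=3: 1584+0+22·13·4=2728 → min 1146 | A_2..A_5: k=2: 0+420+11·3·22=1146; k=3: 429+1144+11·13·22=4719; k=4: 288+0+11·4·22=1256 → min 1146 | A_3..A_6: k=3: 0+4200+3·13·30=5370; k=4: 156+2640+3·4·30=3156; k=5: 420+0+3·22·30=2400 → min 2400.
Length 5: A_1..A_5: k=1: 0+1146+22·11·22=6470; k=2: 726+420+22·3·22=2598; k=3: 1584+1144+22·13·22=9020; k=4: 1146+0+22·4·22=3082 → min 2598 | A_2..A_6: k=2: 0+2400+11·3·30=3390; k=3: 429+4200+11·13·30=8919; k=4: 288+2640+11·4·30=4248; k=5: 1146+0+11·22·30=8406 → min 3390.
Length 6: A_1..A_6: k=1: 0+3390+22·11·30=10650; k=2: 726+2400+22·3·30=5106; k=3: 1584+4200+22·13·30=14364; k=4: 1146+2640+22·4·30=6426; k=5: 2598+0+22·22·30=17118 → min 5106.
Optimal order: ((A_1 · A_2) · (((A_3 · A_4) · A_5) · A_6)) with cost 5106.

5106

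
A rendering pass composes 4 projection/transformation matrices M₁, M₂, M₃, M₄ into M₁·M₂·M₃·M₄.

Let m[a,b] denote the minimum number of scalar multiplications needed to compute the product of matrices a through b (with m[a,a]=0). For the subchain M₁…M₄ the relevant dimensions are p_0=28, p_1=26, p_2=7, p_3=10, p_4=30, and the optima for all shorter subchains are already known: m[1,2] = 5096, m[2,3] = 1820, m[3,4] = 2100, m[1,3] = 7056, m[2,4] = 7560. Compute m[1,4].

m[1,4] = min over k∈[1,3] of m[1,k]+m[k+1,4]+p_{0}·p_k·p_{4}.
k=1: 0 + 7560 + 28·26·30 = 29400; k=2: 5096 + 2100 + 28·7·30 = 13076; k=3: 7056 + 0 + 28·10·30 = 15456.
Minimum: 13076 at k=2.

13076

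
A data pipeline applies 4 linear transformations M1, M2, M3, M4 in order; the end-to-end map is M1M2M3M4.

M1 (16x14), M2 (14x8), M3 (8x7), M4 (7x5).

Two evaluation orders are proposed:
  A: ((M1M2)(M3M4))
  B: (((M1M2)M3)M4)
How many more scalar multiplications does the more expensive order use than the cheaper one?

536

Order A = ((M1M2)(M3M4)): (M1M2): 16×14 by 14×8 → 16×8, cost 16·14·8 = 1792; (M3M4): 8×7 by 7×5 → 8×5, cost 8·7·5 = 280; ((M1M2)(M3M4)): 16×8 by 8×5 → 16×5, cost 16·8·5 = 640; cumulative 2712. Total 2712.
Order B = (((M1M2)M3)M4): (M1M2): 16×14 by 14×8 → 16×8, cost 16·14·8 = 1792; ((M1M2)M3): 16×8 by 8×7 → 16×7, cost 16·8·7 = 896; cumulative 2688; (((M1M2)M3)M4): 16×7 by 7×5 → 16×5, cost 16·7·5 = 560; cumulative 3248. Total 3248.
Difference: |2712 − 3248| = 536.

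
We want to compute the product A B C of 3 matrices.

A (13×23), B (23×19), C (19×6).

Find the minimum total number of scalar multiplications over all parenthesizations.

4416

Order (A (B C)): (B C): 23×19 by 19×6 → 23×6, cost 23·19·6 = 2622; (A (B C)): 13×23 by 23×6 → 13×6, cost 13·23·6 = 1794; cumulative 4416. Total 4416.
Order ((A B) C): (A B): 13×23 by 23×19 → 13×19, cost 13·23·19 = 5681; ((A B) C): 13×19 by 19×6 → 13×6, cost 13·19·6 = 1482; cumulative 7163. Total 7163.
Minimum: 4416.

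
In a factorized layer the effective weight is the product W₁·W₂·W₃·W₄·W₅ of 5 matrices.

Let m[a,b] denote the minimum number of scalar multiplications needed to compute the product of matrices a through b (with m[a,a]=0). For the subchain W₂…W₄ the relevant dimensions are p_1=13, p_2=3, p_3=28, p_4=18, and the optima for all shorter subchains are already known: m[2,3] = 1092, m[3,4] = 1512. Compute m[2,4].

2214

m[2,4] = min over k∈[2,3] of m[2,k]+m[k+1,4]+p_{1}·p_k·p_{4}.
k=2: 0 + 1512 + 13·3·18 = 2214; k=3: 1092 + 0 + 13·28·18 = 7644.
Minimum: 2214 at k=2.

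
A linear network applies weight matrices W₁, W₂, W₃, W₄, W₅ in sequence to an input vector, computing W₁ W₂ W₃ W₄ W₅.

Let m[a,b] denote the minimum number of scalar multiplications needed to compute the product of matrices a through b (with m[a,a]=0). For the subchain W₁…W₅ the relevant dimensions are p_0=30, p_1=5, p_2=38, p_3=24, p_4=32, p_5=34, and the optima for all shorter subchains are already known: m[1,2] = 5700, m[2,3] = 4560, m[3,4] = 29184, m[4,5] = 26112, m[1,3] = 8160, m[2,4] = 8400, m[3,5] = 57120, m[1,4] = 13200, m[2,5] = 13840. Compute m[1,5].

18940

m[1,5] = min over k∈[1,4] of m[1,k]+m[k+1,5]+p_{0}·p_k·p_{5}.
k=1: 0 + 13840 + 30·5·34 = 18940; k=2: 5700 + 57120 + 30·38·34 = 101580; k=3: 8160 + 26112 + 30·24·34 = 58752; k=4: 13200 + 0 + 30·32·34 = 45840.
Minimum: 18940 at k=1.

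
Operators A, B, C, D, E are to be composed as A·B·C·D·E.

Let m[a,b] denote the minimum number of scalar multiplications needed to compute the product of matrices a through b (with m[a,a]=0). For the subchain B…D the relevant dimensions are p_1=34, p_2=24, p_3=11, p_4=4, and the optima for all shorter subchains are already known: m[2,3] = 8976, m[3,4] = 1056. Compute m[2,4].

m[2,4] = min over k∈[2,3] of m[2,k]+m[k+1,4]+p_{1}·p_k·p_{4}.
k=2: 0 + 1056 + 34·24·4 = 4320; k=3: 8976 + 0 + 34·11·4 = 10472.
Minimum: 4320 at k=2.

4320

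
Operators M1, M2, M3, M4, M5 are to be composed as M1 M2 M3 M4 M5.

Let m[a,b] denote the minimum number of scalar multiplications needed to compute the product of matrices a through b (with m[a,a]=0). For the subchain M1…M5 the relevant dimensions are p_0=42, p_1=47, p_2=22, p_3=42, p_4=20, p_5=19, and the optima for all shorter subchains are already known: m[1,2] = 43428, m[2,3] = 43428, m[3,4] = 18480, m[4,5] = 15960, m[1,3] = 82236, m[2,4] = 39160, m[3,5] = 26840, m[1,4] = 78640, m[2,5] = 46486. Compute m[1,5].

83992

m[1,5] = min over k∈[1,4] of m[1,k]+m[k+1,5]+p_{0}·p_k·p_{5}.
k=1: 0 + 46486 + 42·47·19 = 83992; k=2: 43428 + 26840 + 42·22·19 = 87824; k=3: 82236 + 15960 + 42·42·19 = 131712; k=4: 78640 + 0 + 42·20·19 = 94600.
Minimum: 83992 at k=1.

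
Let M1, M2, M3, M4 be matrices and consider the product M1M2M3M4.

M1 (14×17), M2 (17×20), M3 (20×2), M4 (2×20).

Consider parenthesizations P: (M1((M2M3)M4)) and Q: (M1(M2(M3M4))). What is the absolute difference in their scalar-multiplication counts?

6240

Order P = (M1((M2M3)M4)): (M2M3): 17×20 by 20×2 → 17×2, cost 17·20·2 = 680; ((M2M3)M4): 17×2 by 2×20 → 17×20, cost 17·2·20 = 680; cumulative 1360; (M1((M2M3)M4)): 14×17 by 17×20 → 14×20, cost 14·17·20 = 4760; cumulative 6120. Total 6120.
Order Q = (M1(M2(M3M4))): (M3M4): 20×2 by 2×20 → 20×20, cost 20·2·20 = 800; (M2(M3M4)): 17×20 by 20×20 → 17×20, cost 17·20·20 = 6800; cumulative 7600; (M1(M2(M3M4))): 14×17 by 17×20 → 14×20, cost 14·17·20 = 4760; cumulative 12360. Total 12360.
Difference: |6120 − 12360| = 6240.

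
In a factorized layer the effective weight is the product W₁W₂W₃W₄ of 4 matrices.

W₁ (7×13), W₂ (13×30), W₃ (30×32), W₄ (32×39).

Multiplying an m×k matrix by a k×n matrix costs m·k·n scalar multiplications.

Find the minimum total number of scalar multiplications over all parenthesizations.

Adjacent pairs: W₁W₂ = 7·13·30 = 2730; W₂W₃ = 13·30·32 = 12480; W₃W₄ = 30·32·39 = 37440.
Length 3: W₁..W₃: k=1: 0+12480+7·13·32=15392; k=2: 2730+0+7·30·32=9450 → min 9450 | W₂..W₄: k=2: 0+37440+13·30·39=52650; k=3: 12480+0+13·32·39=28704 → min 28704.
Length 4: W₁..W₄: k=1: 0+28704+7·13·39=32253; k=2: 2730+37440+7·30·39=48360; k=3: 9450+0+7·32·39=18186 → min 18186.
Optimal order: (((W₁W₂)W₃)W₄) with cost 18186.

18186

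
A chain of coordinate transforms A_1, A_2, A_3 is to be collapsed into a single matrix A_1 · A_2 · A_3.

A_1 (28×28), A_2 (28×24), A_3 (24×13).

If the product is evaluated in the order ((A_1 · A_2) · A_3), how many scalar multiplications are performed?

(A_1 · A_2): 28×28 by 28×24 → 28×24, cost 28·28·24 = 18816
((A_1 · A_2) · A_3): 28×24 by 24×13 → 28×13, cost 28·24·13 = 8736; cumulative 27552
Total: 27552 scalar multiplications.

27552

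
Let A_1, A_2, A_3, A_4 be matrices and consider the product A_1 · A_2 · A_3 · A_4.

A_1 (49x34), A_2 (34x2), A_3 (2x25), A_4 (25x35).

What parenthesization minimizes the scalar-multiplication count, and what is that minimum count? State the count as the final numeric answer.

8512

Adjacent pairs: A_1A_2 = 49·34·2 = 3332; A_2A_3 = 34·2·25 = 1700; A_3A_4 = 2·25·35 = 1750.
Length 3: A_1..A_3: k=1: 0+1700+49·34·25=43350; k=2: 3332+0+49·2·25=5782 → min 5782 | A_2..A_4: k=2: 0+1750+34·2·35=4130; k=3: 1700+0+34·25·35=31450 → min 4130.
Length 4: A_1..A_4: k=1: 0+4130+49·34·35=62440; k=2: 3332+1750+49·2·35=8512; k=3: 5782+0+49·25·35=48657 → min 8512.
Optimal parenthesization: ((A_1 · A_2) · (A_3 · A_4)) with cost 8512.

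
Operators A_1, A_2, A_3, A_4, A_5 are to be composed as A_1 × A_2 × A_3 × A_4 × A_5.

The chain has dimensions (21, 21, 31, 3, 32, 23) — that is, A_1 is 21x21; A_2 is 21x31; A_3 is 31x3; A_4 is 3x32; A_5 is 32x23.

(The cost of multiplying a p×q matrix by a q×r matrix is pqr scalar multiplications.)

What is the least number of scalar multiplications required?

Adjacent pairs: A_1A_2 = 21·21·31 = 13671; A_2A_3 = 21·31·3 = 1953; A_3A_4 = 31·3·32 = 2976; A_4A_5 = 3·32·23 = 2208.
Length 3: A_1..A_3: k=1: 0+1953+21·21·3=3276; k=2: 13671+0+21·31·3=15624 → min 3276 | A_2..A_4: k=2: 0+2976+21·31·32=23808; k=3: 1953+0+21·3·32=3969 → min 3969 | A_3..A_5: k=3: 0+2208+31·3·23=4347; k=4: 2976+0+31·32·23=25792 → min 4347.
Length 4: A_1..A_4: k=1: 0+3969+21·21·32=18081; k=2: 13671+2976+21·31·32=37479; k=3: 3276+0+21·3·32=5292 → min 5292 | A_2..A_5: k=2: 0+4347+21·31·23=19320; k=3: 1953+2208+21·3·23=5610; k=4: 3969+0+21·32·23=19425 → min 5610.
Length 5: A_1..A_5: k=1: 0+5610+21·21·23=15753; k=2: 13671+4347+21·31·23=32991; k=3: 3276+2208+21·3·23=6933; k=4: 5292+0+21·32·23=20748 → min 6933.
Optimal order: ((A_1 × (A_2 × A_3)) × (A_4 × A_5)) with cost 6933.

6933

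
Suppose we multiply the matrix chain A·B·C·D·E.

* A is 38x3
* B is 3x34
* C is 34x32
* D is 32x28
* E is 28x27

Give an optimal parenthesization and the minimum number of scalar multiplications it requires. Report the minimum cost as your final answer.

Adjacent pairs: AB = 38·3·34 = 3876; BC = 3·34·32 = 3264; CD = 34·32·28 = 30464; DE = 32·28·27 = 24192.
Length 3: A..C: k=1: 0+3264+38·3·32=6912; k=2: 3876+0+38·34·32=45220 → min 6912 | B..D: k=2: 0+30464+3·34·28=33320; k=3: 3264+0+3·32·28=5952 → min 5952 | C..E: k=3: 0+24192+34·32·27=53568; k=4: 30464+0+34·28·27=56168 → min 53568.
Length 4: A..D: k=1: 0+5952+38·3·28=9144; k=2: 3876+30464+38·34·28=70516; k=3: 6912+0+38·32·28=40960 → min 9144 | B..E: k=2: 0+53568+3·34·27=56322; k=3: 3264+24192+3·32·27=30048; k=4: 5952+0+3·28·27=8220 → min 8220.
Length 5: A..E: k=1: 0+8220+38·3·27=11298; k=2: 3876+53568+38·34·27=92328; k=3: 6912+24192+38·32·27=63936; k=4: 9144+0+38·28·27=37872 → min 11298.
Optimal parenthesization: (A·(((B·C)·D)·E)) with cost 11298.

11298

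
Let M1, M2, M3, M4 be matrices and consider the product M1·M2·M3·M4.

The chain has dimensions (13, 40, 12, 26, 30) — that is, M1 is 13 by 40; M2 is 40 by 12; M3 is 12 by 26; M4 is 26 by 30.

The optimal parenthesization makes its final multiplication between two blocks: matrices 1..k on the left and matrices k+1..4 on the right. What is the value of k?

2

Adjacent pairs: M1M2 = 13·40·12 = 6240; M2M3 = 40·12·26 = 12480; M3M4 = 12·26·30 = 9360.
Length 3: M1..M3: k=1: 0+12480+13·40·26=26000; k=2: 6240+0+13·12·26=10296 → min 10296 | M2..M4: k=2: 0+9360+40·12·30=23760; k=3: 12480+0+40·26·30=43680 → min 23760.
Top-level splits: k=1: (M1..M1)·(M2..M4) → 0+23760+13·40·30 = 39360; k=2: (M1..M2)·(M3..M4) → 6240+9360+13·12·30 = 20280; k=3: (M1..M3)·(M4..M4) → 10296+0+13·26·30 = 20436.
Best split is after M2, i.e. k = 2.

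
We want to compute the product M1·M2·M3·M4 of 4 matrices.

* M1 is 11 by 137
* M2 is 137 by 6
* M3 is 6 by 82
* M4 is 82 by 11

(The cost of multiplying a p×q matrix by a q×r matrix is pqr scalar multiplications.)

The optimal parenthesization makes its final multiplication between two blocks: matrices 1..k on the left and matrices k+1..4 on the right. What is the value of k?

Adjacent pairs: M1M2 = 11·137·6 = 9042; M2M3 = 137·6·82 = 67404; M3M4 = 6·82·11 = 5412.
Length 3: M1..M3: k=1: 0+67404+11·137·82=190978; k=2: 9042+0+11·6·82=14454 → min 14454 | M2..M4: k=2: 0+5412+137·6·11=14454; k=3: 67404+0+137·82·11=190978 → min 14454.
Top-level splits: k=1: (M1..M1)·(M2..M4) → 0+14454+11·137·11 = 31031; k=2: (M1..M2)·(M3..M4) → 9042+5412+11·6·11 = 15180; k=3: (M1..M3)·(M4..M4) → 14454+0+11·82·11 = 24376.
Best split is after M2, i.e. k = 2.

2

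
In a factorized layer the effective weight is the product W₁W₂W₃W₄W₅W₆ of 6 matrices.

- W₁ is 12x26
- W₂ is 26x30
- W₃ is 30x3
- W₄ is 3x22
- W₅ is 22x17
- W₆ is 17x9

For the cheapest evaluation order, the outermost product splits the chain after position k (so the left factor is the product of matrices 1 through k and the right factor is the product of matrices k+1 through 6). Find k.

3

Adjacent pairs: W₁W₂ = 12·26·30 = 9360; W₂W₃ = 26·30·3 = 2340; W₃W₄ = 30·3·22 = 1980; W₄W₅ = 3·22·17 = 1122; W₅W₆ = 22·17·9 = 3366.
Length 3: W₁..W₃: k=1: 0+2340+12·26·3=3276; k=2: 9360+0+12·30·3=10440 → min 3276 | W₂..W₄: k=2: 0+1980+26·30·22=19140; k=3: 2340+0+26·3·22=4056 → min 4056 | W₃..W₅: k=3: 0+1122+30·3·17=2652; k=4: 1980+0+30·22·17=13200 → min 2652 | W₄..W₆: k=4: 0+3366+3·22·9=3960; k=5: 1122+0+3·17·9=1581 → min 1581.
Length 4: W₁..W₄: k=1: 0+4056+12·26·22=10920; k=2: 9360+1980+12·30·22=19260; k=3: 3276+0+12·3·22=4068 → min 4068 | W₂..W₅: k=2: 0+2652+26·30·17=15912; k=3: 2340+1122+26·3·17=4788; k=4: 4056+0+26·22·17=13780 → min 4788 | W₃..W₆: k=3: 0+1581+30·3·9=2391; k=4: 1980+3366+30·22·9=11286; k=5: 2652+0+30·17·9=7242 → min 2391.
Length 5: W₁..W₅: k=1: 0+4788+12·26·17=10092; k=2: 9360+2652+12·30·17=18132; k=3: 3276+1122+12·3·17=5010; k=4: 4068+0+12·22·17=8556 → min 5010 | W₂..W₆: k=2: 0+2391+26·30·9=9411; k=3: 2340+1581+26·3·9=4623; k=4: 4056+3366+26·22·9=12570; k=5: 4788+0+26·17·9=8766 → min 4623.
Top-level splits: k=1: (W₁..W₁)·(W₂..W₆) → 0+4623+12·26·9 = 7431; k=2: (W₁..W₂)·(W₃..W₆) → 9360+2391+12·30·9 = 14991; k=3: (W₁..W₃)·(W₄..W₆) → 3276+1581+12·3·9 = 5181; k=4: (W₁..W₄)·(W₅..W₆) → 4068+3366+12·22·9 = 9810; k=5: (W₁..W₅)·(W₆..W₆) → 5010+0+12·17·9 = 6846.
Best split is after W₃, i.e. k = 3.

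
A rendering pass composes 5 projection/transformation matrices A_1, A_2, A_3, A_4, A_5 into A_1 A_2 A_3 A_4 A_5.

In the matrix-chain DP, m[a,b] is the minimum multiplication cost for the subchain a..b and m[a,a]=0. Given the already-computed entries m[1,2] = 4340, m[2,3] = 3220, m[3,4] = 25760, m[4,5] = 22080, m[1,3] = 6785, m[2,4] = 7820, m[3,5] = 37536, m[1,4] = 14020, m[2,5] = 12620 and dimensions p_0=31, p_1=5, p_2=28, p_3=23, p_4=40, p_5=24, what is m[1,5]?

m[1,5] = min over k∈[1,4] of m[1,k]+m[k+1,5]+p_{0}·p_k·p_{5}.
k=1: 0 + 12620 + 31·5·24 = 16340; k=2: 4340 + 37536 + 31·28·24 = 62708; k=3: 6785 + 22080 + 31·23·24 = 45977; k=4: 14020 + 0 + 31·40·24 = 43780.
Minimum: 16340 at k=1.

16340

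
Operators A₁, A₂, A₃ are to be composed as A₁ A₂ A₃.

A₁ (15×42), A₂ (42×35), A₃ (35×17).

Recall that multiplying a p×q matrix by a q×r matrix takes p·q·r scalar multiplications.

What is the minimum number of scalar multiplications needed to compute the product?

30975

Order (A₁ (A₂ A₃)): (A₂ A₃): 42×35 by 35×17 → 42×17, cost 42·35·17 = 24990; (A₁ (A₂ A₃)): 15×42 by 42×17 → 15×17, cost 15·42·17 = 10710; cumulative 35700. Total 35700.
Order ((A₁ A₂) A₃): (A₁ A₂): 15×42 by 42×35 → 15×35, cost 15·42·35 = 22050; ((A₁ A₂) A₃): 15×35 by 35×17 → 15×17, cost 15·35·17 = 8925; cumulative 30975. Total 30975.
Minimum: 30975.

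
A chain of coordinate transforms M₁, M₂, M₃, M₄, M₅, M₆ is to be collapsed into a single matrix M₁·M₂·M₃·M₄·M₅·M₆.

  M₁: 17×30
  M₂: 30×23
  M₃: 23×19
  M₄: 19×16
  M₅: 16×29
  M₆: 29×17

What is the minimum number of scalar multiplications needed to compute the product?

36839

Adjacent pairs: M₁M₂ = 17·30·23 = 11730; M₂M₃ = 30·23·19 = 13110; M₃M₄ = 23·19·16 = 6992; M₄M₅ = 19·16·29 = 8816; M₅M₆ = 16·29·17 = 7888.
Length 3: M₁..M₃: k=1: 0+13110+17·30·19=22800; k=2: 11730+0+17·23·19=19159 → min 19159 | M₂..M₄: k=2: 0+6992+30·23·16=18032; k=3: 13110+0+30·19·16=22230 → min 18032 | M₃..M₅: k=3: 0+8816+23·19·29=21489; k=4: 6992+0+23·16·29=17664 → min 17664 | M₄..M₆: k=4: 0+7888+19·16·17=13056; k=5: 8816+0+19·29·17=18183 → min 13056.
Length 4: M₁..M₄: k=1: 0+18032+17·30·16=26192; k=2: 11730+6992+17·23·16=24978; k=3: 19159+0+17·19·16=24327 → min 24327 | M₂..M₅: k=2: 0+17664+30·23·29=37674; k=3: 13110+8816+30·19·29=38456; k=4: 18032+0+30·16·29=31952 → min 31952 | M₃..M₆: k=3: 0+13056+23·19·17=20485; k=4: 6992+7888+23·16·17=21136; k=5: 17664+0+23·29·17=29003 → min 20485.
Length 5: M₁..M₅: k=1: 0+31952+17·30·29=46742; k=2: 11730+17664+17·23·29=40733; k=3: 19159+8816+17·19·29=37342; k=4: 24327+0+17·16·29=32215 → min 32215 | M₂..M₆: k=2: 0+20485+30·23·17=32215; k=3: 13110+13056+30·19·17=35856; k=4: 18032+7888+30·16·17=34080; k=5: 31952+0+30·29·17=46742 → min 32215.
Length 6: M₁..M₆: k=1: 0+32215+17·30·17=40885; k=2: 11730+20485+17·23·17=38862; k=3: 19159+13056+17·19·17=37706; k=4: 24327+7888+17·16·17=36839; k=5: 32215+0+17·29·17=40596 → min 36839.
Optimal order: ((((M₁·M₂)·M₃)·M₄)·(M₅·M₆)) with cost 36839.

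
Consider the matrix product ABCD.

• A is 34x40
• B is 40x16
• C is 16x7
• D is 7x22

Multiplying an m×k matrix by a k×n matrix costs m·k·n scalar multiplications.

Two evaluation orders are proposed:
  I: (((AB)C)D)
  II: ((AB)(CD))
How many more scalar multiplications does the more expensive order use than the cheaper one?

Order I = (((AB)C)D): (AB): 34×40 by 40×16 → 34×16, cost 34·40·16 = 21760; ((AB)C): 34×16 by 16×7 → 34×7, cost 34·16·7 = 3808; cumulative 25568; (((AB)C)D): 34×7 by 7×22 → 34×22, cost 34·7·22 = 5236; cumulative 30804. Total 30804.
Order II = ((AB)(CD)): (AB): 34×40 by 40×16 → 34×16, cost 34·40·16 = 21760; (CD): 16×7 by 7×22 → 16×22, cost 16·7·22 = 2464; ((AB)(CD)): 34×16 by 16×22 → 34×22, cost 34·16·22 = 11968; cumulative 36192. Total 36192.
Difference: |30804 − 36192| = 5388.

5388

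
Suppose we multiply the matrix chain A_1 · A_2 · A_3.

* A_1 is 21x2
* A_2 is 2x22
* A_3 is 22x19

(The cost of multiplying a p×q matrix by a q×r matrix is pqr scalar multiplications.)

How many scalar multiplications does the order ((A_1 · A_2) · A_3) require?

(A_1 · A_2): 21×2 by 2×22 → 21×22, cost 21·2·22 = 924
((A_1 · A_2) · A_3): 21×22 by 22×19 → 21×19, cost 21·22·19 = 8778; cumulative 9702
Total: 9702 scalar multiplications.

9702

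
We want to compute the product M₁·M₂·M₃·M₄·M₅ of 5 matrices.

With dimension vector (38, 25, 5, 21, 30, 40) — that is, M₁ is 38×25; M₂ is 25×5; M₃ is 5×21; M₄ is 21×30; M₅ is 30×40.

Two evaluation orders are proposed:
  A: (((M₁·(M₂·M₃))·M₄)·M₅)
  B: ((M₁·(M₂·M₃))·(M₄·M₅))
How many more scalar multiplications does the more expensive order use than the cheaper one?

12420

Order A = (((M₁·(M₂·M₃))·M₄)·M₅): (M₂·M₃): 25×5 by 5×21 → 25×21, cost 25·5·21 = 2625; (M₁·(M₂·M₃)): 38×25 by 25×21 → 38×21, cost 38·25·21 = 19950; cumulative 22575; ((M₁·(M₂·M₃))·M₄): 38×21 by 21×30 → 38×30, cost 38·21·30 = 23940; cumulative 46515; (((M₁·(M₂·M₃))·M₄)·M₅): 38×30 by 30×40 → 38×40, cost 38·30·40 = 45600; cumulative 92115. Total 92115.
Order B = ((M₁·(M₂·M₃))·(M₄·M₅)): (M₂·M₃): 25×5 by 5×21 → 25×21, cost 25·5·21 = 2625; (M₁·(M₂·M₃)): 38×25 by 25×21 → 38×21, cost 38·25·21 = 19950; cumulative 22575; (M₄·M₅): 21×30 by 30×40 → 21×40, cost 21·30·40 = 25200; ((M₁·(M₂·M₃))·(M₄·M₅)): 38×21 by 21×40 → 38×40, cost 38·21·40 = 31920; cumulative 79695. Total 79695.
Difference: |92115 − 79695| = 12420.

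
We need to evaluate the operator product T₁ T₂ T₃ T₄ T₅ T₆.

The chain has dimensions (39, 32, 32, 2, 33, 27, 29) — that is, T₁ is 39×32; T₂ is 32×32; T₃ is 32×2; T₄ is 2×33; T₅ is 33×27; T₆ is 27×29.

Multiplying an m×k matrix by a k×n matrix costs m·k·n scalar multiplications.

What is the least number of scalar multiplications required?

Adjacent pairs: T₁T₂ = 39·32·32 = 39936; T₂T₃ = 32·32·2 = 2048; T₃T₄ = 32·2·33 = 2112; T₄T₅ = 2·33·27 = 1782; T₅T₆ = 33·27·29 = 25839.
Length 3: T₁..T₃: k=1: 0+2048+39·32·2=4544; k=2: 39936+0+39·32·2=42432 → min 4544 | T₂..T₄: k=2: 0+2112+32·32·33=35904; k=3: 2048+0+32·2·33=4160 → min 4160 | T₃..T₅: k=3: 0+1782+32·2·27=3510; k=4: 2112+0+32·33·27=30624 → min 3510 | T₄..T₆: k=4: 0+25839+2·33·29=27753; k=5: 1782+0+2·27·29=3348 → min 3348.
Length 4: T₁..T₄: k=1: 0+4160+39·32·33=45344; k=2: 39936+2112+39·32·33=83232; k=3: 4544+0+39·2·33=7118 → min 7118 | T₂..T₅: k=2: 0+3510+32·32·27=31158; k=3: 2048+1782+32·2·27=5558; k=4: 4160+0+32·33·27=32672 → min 5558 | T₃..T₆: k=3: 0+3348+32·2·29=5204; k=4: 2112+25839+32·33·29=58575; k=5: 3510+0+32·27·29=28566 → min 5204.
Length 5: T₁..T₅: k=1: 0+5558+39·32·27=39254; k=2: 39936+3510+39·32·27=77142; k=3: 4544+1782+39·2·27=8432; k=4: 7118+0+39·33·27=41867 → min 8432 | T₂..T₆: k=2: 0+5204+32·32·29=34900; k=3: 2048+3348+32·2·29=7252; k=4: 4160+25839+32·33·29=60623; k=5: 5558+0+32·27·29=30614 → min 7252.
Length 6: T₁..T₆: k=1: 0+7252+39·32·29=43444; k=2: 39936+5204+39·32·29=81332; k=3: 4544+3348+39·2·29=10154; k=4: 7118+25839+39·33·29=70280; k=5: 8432+0+39·27·29=38969 → min 10154.
Optimal order: ((T₁ (T₂ T₃)) ((T₄ T₅) T₆)) with cost 10154.

10154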